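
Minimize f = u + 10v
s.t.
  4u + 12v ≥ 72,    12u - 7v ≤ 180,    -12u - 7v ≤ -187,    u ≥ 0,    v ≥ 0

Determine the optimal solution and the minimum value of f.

u = 666/43, v = 36/43, minimum f = 1026/43

Extreme points and f = u + 10v:
  (666/43, 36/43) → f = 1026/43
  (15, 1) → f = 25
  (0, 187/7) → f = 1870/7
The feasible region is unbounded (it extends along (0, 1), (7, 12)), but f strictly increases along every unbounded feasible direction, so there is no improving ray and the minimum is attained at a vertex.

The optimum lies where 4u + 12v = 72 and 12u - 7v = 180.
Solving simultaneously gives u = 666/43, v = 36/43.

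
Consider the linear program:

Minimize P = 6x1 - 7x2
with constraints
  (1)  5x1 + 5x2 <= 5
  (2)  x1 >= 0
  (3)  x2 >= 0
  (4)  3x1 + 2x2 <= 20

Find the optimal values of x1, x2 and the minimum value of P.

x1 = 0, x2 = 1, minimum P = -7

Extreme points and P = 6x1 - 7x2:
  (0, 1) → P = -7
  (1, 0) → P = 6
  (0, 0) → P = 0

The binding constraints are 5x1 + 5x2 = 5 and x1 = 0.
Solving simultaneously gives x1 = 0, x2 = 1.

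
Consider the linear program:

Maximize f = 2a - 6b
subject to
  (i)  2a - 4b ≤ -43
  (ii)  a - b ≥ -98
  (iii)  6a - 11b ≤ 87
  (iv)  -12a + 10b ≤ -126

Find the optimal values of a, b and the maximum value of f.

a = 467/14, b = 192/7, maximum f = -685/7

The feasible region is unbounded (it extends along (1, 1), (11, 6)), but f strictly decreases along every unbounded feasible direction, so there is no improving ray and the maximum is attained at a vertex.

At the optimal vertex, 2a - 4b = -43 and -12a + 10b = -126.
Solving simultaneously gives a = 467/14, b = 192/7.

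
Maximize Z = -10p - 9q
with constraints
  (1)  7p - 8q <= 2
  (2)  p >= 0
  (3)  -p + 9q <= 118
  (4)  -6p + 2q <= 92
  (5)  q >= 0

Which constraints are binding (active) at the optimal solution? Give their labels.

Corner points and Z = -10p - 9q:
  (962/55, 828/55) → Z = -1552/5
  (2/7, 0) → Z = -20/7
  (0, 118/9) → Z = -118
  (0, 0) → Z = 0

The maximum is at (0, 0). Substituting into each constraint, equality holds for (2) and (5); the remaining constraints have slack.

(2) and (5)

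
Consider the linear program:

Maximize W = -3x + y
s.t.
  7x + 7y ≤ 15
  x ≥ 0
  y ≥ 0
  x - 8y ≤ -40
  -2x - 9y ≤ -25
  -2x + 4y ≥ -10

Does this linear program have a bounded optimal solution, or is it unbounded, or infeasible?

The boundaries 7x + 7y = 15 and x - 8y = -40 meet at (-160/63, 295/63), but that point violates x ≥ 0. Every candidate vertex is excluded by some other constraint, so the feasible region is empty.

infeasible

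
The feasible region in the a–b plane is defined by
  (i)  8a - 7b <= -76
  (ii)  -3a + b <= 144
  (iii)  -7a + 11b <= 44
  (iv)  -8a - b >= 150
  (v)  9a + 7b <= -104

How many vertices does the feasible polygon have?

Pairwise boundary intersections that survive every other constraint:
  (-932/13, -924/13)
  (-563/32, -37/4)
  (-770/13, -438/13)
  (-1694/95, -698/95)

4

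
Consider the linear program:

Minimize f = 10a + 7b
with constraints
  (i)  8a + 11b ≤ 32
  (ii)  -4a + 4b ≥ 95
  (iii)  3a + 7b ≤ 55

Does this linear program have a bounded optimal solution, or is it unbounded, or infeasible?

unbounded

From the feasible point (-917/76, 222/19), moving in the direction (-4, -4) keeps every constraint satisfied while f decreases without bound.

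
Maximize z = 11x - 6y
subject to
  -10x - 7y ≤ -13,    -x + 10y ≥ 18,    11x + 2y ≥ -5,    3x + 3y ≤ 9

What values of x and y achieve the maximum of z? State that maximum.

x = 12/11, y = 21/11, maximum z = 6/11

Extreme points and z = 11x - 6y:
  (4/107, 193/107) → z = -1114/107
  (-61/57, 193/57) → z = -1829/57
  (12/11, 21/11) → z = 6/11
  (-11/9, 38/9) → z = -349/9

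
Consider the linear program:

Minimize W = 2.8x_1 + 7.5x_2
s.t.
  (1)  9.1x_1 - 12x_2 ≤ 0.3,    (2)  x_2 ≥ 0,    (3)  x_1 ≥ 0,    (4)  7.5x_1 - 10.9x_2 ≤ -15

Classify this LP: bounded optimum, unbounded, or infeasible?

Feasible corners and W = 2.8x_1 + 7.5x_2:
  (18327/919, 13875/919) → W = 1553781/9190
  (0, 150/109) → W = 1125/109
The feasible region has finitely many vertices and no improving ray; the minimum is 1125/109 at (0, 150/109).

bounded optimum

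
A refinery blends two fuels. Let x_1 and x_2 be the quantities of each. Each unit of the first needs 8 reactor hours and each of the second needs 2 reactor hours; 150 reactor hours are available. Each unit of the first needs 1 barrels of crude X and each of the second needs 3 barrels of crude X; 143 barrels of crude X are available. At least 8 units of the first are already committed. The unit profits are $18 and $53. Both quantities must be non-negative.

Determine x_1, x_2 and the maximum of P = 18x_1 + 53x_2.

Vertices and P = 18x_1 + 53x_2:
  (75/4, 0) → P = 675/2
  (8, 0) → P = 144
  (8, 43) → P = 2423

x_1 = 8, x_2 = 43, maximum P = 2423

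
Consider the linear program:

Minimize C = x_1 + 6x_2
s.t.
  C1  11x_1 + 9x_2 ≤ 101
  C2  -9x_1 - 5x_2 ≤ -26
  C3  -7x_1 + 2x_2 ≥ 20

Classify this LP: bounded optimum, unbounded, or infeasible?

bounded optimum

Corner points and C = x_1 + 6x_2:
  (-271/26, 623/26) → C = 3467/26
  (22/85, 927/85) → C = 5584/85
  (-48/53, 362/53) → C = 2124/53
The feasible region has finitely many vertices and no improving ray; the minimum is 2124/53 at (-48/53, 362/53).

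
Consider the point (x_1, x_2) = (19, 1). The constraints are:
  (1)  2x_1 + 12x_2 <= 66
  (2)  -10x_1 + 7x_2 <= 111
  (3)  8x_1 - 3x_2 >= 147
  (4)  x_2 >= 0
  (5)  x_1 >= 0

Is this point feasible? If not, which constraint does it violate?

feasible

(1): 50 ≤ 66 ✓
(2): -183 ≤ 111 ✓
(3): 149 ≥ 147 ✓
(4): 1 ≥ 0 ✓
(5): 19 ≥ 0 ✓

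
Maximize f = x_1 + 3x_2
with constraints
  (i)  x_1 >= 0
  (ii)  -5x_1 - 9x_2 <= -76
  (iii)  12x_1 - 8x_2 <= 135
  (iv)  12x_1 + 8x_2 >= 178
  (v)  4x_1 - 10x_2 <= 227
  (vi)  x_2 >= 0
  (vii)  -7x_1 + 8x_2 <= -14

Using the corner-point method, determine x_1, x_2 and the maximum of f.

Corner points and f = x_1 + 3x_2:
  (313/24, 43/16) → f = 1013/48
  (121/5, 777/40) → f = 3299/40
  (192/19, 539/76) → f = 2385/76

x_1 = 121/5, x_2 = 777/40, maximum f = 3299/40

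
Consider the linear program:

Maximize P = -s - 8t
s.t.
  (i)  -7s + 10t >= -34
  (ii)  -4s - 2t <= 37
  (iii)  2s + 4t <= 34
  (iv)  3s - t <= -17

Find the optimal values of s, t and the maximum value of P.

s = -71/10, t = -43/10, maximum P = 83/2

Vertices and P = -s - 8t:
  (-18, 35/2) → P = -122
  (-71/10, -43/10) → P = 83/2
  (-17/7, 68/7) → P = -527/7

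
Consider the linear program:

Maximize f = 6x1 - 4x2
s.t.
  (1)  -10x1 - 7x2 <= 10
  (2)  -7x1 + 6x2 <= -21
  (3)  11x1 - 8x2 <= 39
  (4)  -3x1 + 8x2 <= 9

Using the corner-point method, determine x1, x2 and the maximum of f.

x1 = 6, x2 = 27/8, maximum f = 45/2

Vertices and f = 6x1 - 4x2:
  (87/109, -280/109) → f = 1642/109
  (193/157, -500/157) → f = 3158/157
  (111/19, 63/19) → f = 414/19
  (6, 27/8) → f = 45/2

The optimum lies where 11x1 - 8x2 = 39 and -3x1 + 8x2 = 9.
Solving simultaneously gives x1 = 6, x2 = 27/8.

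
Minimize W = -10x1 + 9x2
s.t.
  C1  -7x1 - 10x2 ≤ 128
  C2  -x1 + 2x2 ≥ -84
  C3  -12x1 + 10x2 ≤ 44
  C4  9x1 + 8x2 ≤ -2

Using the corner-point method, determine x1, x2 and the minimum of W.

x1 = 334/13, x2 = -379/13, minimum W = -6751/13

Vertices and W = -10x1 + 9x2:
  (73/3, -179/6) → W = -3071/6
  (-172/19, -614/95) → W = 3074/95
  (334/13, -379/13) → W = -6751/13
  (-2, 2) → W = 38

The binding constraints are -x1 + 2x2 = -84 and 9x1 + 8x2 = -2.
Solving simultaneously gives x1 = 334/13, x2 = -379/13.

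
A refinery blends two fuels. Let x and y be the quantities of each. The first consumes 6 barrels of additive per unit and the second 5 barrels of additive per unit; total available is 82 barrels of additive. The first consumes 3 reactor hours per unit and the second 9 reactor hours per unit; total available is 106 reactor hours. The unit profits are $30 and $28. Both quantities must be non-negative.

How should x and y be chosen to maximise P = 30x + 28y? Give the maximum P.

x = 16/3, y = 10, maximum P = 440

Vertices and P = 30x + 28y:
  (0, 0) → P = 0
  (0, 106/9) → P = 2968/9
  (41/3, 0) → P = 410
  (16/3, 10) → P = 440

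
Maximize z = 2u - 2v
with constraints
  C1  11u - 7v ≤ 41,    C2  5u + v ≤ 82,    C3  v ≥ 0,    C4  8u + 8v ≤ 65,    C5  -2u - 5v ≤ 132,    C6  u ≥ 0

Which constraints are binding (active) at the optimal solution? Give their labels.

Extreme points and z = 2u - 2v:
  (41/11, 0) → z = 82/11
  (87/16, 43/16) → z = 11/2
  (0, 0) → z = 0
  (0, 65/8) → z = -65/4

The maximum is at (41/11, 0). Substituting into each constraint, equality holds for C1 and C3; the remaining constraints have slack.

C1 and C3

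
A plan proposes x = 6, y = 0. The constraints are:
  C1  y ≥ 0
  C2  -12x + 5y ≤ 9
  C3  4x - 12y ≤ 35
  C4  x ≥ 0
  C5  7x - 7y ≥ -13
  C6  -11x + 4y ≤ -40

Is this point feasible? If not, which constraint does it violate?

C1: 0 ≥ 0 ✓
C2: -72 ≤ 9 ✓
C3: 24 ≤ 35 ✓
C4: 6 ≥ 0 ✓
C5: 42 ≥ -13 ✓
C6: -66 ≤ -40 ✓

feasible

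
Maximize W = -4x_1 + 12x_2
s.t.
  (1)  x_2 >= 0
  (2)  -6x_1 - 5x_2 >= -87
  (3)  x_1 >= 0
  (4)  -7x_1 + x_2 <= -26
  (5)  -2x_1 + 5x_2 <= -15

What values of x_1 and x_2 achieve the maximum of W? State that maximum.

Corner points and W = -4x_1 + 12x_2:
  (29/2, 0) → W = -58
  (15/2, 0) → W = -30
  (51/4, 21/10) → W = -129/5

The binding constraints are -6x_1 - 5x_2 = -87 and -2x_1 + 5x_2 = -15.
Solving simultaneously gives x_1 = 51/4, x_2 = 21/10.

x_1 = 51/4, x_2 = 21/10, maximum W = -129/5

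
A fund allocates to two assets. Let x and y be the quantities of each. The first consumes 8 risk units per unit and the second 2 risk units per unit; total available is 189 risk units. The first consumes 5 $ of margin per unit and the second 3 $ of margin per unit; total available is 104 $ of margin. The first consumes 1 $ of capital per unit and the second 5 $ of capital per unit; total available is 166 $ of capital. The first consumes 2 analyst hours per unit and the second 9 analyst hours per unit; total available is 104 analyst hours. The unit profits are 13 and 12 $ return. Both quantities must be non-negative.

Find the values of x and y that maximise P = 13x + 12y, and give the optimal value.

x = 16, y = 8, maximum P = 304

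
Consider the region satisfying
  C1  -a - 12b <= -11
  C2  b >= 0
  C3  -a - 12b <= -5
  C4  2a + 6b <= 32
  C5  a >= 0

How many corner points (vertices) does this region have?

4

Pairwise boundary intersections that survive every other constraint:
  (11, 0)
  (0, 11/12)
  (16, 0)
  (0, 16/3)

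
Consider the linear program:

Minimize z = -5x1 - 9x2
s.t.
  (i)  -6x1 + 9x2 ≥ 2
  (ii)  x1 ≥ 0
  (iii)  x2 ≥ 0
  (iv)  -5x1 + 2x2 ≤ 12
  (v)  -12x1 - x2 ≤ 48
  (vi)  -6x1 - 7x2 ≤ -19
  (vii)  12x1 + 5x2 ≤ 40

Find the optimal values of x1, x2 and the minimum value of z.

Corner points and z = -5x1 - 9x2:
  (157/96, 21/16) → z = -1919/96
  (175/69, 44/23) → z = -2063/69
  (0, 6) → z = -54
  (0, 19/7) → z = -171/7
  (20/49, 344/49) → z = -3196/49

x1 = 20/49, x2 = 344/49, minimum z = -3196/49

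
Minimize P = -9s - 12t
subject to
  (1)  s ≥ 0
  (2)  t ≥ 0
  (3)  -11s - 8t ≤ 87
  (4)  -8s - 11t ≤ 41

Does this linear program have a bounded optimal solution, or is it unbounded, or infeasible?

From the feasible point (0, 0), moving in the direction (0, 1) keeps every constraint satisfied while P decreases without bound.

unbounded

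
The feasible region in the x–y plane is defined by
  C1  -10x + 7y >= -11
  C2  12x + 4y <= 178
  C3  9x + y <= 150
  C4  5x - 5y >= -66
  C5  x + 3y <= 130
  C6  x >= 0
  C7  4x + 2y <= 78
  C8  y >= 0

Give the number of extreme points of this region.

5

Of the 28 pairwise boundary intersections, those satisfying every inequality are:
  (645/62, 412/31)
  (11/10, 0)
  (313/40, 841/40)
  (0, 66/5)
  (0, 0)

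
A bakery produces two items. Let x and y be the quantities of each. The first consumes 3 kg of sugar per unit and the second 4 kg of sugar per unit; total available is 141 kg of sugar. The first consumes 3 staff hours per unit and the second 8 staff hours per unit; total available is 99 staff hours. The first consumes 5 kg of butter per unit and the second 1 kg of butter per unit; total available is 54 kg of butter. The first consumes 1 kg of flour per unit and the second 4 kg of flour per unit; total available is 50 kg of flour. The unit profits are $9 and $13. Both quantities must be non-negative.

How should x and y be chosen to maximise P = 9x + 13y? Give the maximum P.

x = 9, y = 9, maximum P = 198

The binding constraints are 3x + 8y = 99 and 5x + y = 54.
Solving simultaneously gives x = 9, y = 9.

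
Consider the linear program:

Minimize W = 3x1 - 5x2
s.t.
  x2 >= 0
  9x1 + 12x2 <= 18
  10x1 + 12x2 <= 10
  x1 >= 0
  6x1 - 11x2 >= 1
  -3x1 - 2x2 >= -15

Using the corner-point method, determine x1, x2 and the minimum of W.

x1 = 1/6, x2 = 0, minimum W = 1/2

Corner points and W = 3x1 - 5x2:
  (1, 0) → W = 3
  (1/6, 0) → W = 1/2
  (61/91, 25/91) → W = 58/91

The binding constraints are x2 = 0 and 6x1 - 11x2 = 1.
Solving simultaneously gives x1 = 1/6, x2 = 0.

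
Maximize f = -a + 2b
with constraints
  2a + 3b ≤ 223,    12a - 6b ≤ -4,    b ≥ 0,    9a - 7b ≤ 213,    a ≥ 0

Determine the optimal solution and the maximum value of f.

Extreme points and f = -a + 2b:
  (221/8, 671/12) → f = 2021/24
  (0, 223/3) → f = 446/3
  (0, 2/3) → f = 4/3

The binding constraints are 2a + 3b = 223 and a = 0.
Solving simultaneously gives a = 0, b = 223/3.

a = 0, b = 223/3, maximum f = 446/3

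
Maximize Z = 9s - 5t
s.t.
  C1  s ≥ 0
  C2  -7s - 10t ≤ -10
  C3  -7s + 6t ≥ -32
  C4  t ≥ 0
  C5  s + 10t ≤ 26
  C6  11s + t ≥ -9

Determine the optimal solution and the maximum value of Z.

s = 119/19, t = 75/38, maximum Z = 93/2

Vertices and Z = 9s - 5t:
  (0, 1) → Z = -5
  (0, 13/5) → Z = -13
  (10/7, 0) → Z = 90/7
  (32/7, 0) → Z = 288/7
  (119/19, 75/38) → Z = 93/2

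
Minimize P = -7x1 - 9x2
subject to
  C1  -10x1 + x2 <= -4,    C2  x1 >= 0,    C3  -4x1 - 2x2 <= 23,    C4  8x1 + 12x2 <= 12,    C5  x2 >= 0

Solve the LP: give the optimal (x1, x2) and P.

Feasible corners and P = -7x1 - 9x2:
  (15/32, 11/16) → P = -303/32
  (2/5, 0) → P = -14/5
  (3/2, 0) → P = -21/2

x1 = 3/2, x2 = 0, minimum P = -21/2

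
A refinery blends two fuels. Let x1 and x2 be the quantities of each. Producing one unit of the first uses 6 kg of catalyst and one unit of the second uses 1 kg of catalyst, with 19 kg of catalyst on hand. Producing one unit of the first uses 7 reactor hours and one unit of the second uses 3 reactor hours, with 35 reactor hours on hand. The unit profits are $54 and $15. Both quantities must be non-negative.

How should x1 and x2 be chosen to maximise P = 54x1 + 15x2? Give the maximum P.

x1 = 2, x2 = 7, maximum P = 213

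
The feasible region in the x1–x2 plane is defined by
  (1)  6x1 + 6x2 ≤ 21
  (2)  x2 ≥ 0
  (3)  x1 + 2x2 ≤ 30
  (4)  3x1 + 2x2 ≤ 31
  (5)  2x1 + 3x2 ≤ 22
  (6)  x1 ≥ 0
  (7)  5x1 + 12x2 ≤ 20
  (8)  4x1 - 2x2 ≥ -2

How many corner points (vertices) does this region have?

The feasible vertices (each the meet of two boundaries and inside every other half-plane) are:
  (7/2, 0)
  (22/7, 5/14)
  (0, 0)
  (0, 1)
  (8/29, 45/29)

5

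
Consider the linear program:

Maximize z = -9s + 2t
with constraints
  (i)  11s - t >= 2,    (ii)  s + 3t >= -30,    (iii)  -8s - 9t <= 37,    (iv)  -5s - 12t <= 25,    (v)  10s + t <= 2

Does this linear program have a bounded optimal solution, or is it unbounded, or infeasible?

bounded optimum

Vertices and z = -9s + 2t:
  (-1/137, -285/137) → z = -561/137
  (4/21, 2/21) → z = -32/21
  (49/115, -52/23) → z = -961/115
The feasible region has finitely many vertices and no improving ray; the maximum is -32/21 at (4/21, 2/21).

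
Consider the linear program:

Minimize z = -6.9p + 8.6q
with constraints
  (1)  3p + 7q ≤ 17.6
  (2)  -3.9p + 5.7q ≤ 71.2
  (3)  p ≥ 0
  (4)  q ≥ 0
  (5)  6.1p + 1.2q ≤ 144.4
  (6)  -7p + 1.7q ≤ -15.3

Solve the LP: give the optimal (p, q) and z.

Corner points and z = -6.9p + 8.6q:
  (88/15, 0) → z = -1012/25
  (6851/2705, 773/541) → z = -140329/27050
  (153/70, 0) → z = -10557/700

p = 88/15, q = 0, minimum z = -1012/25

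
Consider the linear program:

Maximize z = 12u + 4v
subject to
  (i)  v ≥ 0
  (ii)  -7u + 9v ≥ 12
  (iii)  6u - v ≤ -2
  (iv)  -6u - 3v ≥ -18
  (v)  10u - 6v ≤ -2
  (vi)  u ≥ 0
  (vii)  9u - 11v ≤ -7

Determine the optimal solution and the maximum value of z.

u = 1/2, v = 5, maximum z = 26

At the optimal vertex, 6u - v = -2 and -6u - 3v = -18.
Solving simultaneously gives u = 1/2, v = 5.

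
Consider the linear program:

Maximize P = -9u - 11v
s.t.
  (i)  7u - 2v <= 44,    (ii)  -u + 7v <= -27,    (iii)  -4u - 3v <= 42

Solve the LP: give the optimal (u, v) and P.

Feasible corners and P = -9u - 11v:
  (254/47, -145/47) → P = -691/47
  (48/29, -470/29) → P = 4738/29
  (-213/31, -150/31) → P = 3567/31

The optimum lies where 7u - 2v = 44 and -4u - 3v = 42.
Solving simultaneously gives u = 48/29, v = -470/29.

u = 48/29, v = -470/29, maximum P = 4738/29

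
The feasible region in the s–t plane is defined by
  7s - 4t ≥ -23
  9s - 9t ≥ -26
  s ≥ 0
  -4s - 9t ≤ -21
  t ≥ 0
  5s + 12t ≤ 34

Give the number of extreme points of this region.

4

Pairwise boundary intersections that survive every other constraint:
  (0, 7/3)
  (0, 17/6)
  (21/4, 0)
  (34/5, 0)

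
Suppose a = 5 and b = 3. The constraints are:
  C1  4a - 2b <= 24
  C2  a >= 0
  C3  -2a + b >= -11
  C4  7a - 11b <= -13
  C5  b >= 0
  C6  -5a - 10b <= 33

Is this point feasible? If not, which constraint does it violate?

Constraint C4: 7a - 11b = 2, which is not ≤ -13. All other constraints are satisfied.

not feasible — violates C4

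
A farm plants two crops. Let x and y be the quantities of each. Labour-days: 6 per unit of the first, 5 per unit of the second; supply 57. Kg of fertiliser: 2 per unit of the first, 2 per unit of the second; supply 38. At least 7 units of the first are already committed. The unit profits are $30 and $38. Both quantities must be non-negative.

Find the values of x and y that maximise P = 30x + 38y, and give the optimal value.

x = 7, y = 3, maximum P = 324

Corner points and P = 30x + 38y:
  (19/2, 0) → P = 285
  (7, 0) → P = 210
  (7, 3) → P = 324

The optimum lies where 6x + 5y = 57 and x = 7.
Solving simultaneously gives x = 7, y = 3.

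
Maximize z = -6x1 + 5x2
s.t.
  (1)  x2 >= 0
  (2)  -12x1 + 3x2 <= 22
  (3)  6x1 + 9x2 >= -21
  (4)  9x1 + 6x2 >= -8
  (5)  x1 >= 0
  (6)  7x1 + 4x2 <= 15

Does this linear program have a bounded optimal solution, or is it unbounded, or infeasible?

Corner points and z = -6x1 + 5x2:
  (0, 0) → z = 0
  (15/7, 0) → z = -90/7
  (0, 15/4) → z = 75/4
The feasible region has finitely many vertices and no improving ray; the maximum is 75/4 at (0, 15/4).

bounded optimum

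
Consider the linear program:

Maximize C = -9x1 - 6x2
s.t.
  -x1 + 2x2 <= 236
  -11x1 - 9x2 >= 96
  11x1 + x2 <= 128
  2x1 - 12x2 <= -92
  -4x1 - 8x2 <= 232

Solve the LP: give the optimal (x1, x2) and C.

x1 = -147, x2 = 89/2, maximum C = 1056

Corner points and C = -9x1 - 6x2:
  (-2316/31, 2500/31) → C = 5844/31
  (-147, 89/2) → C = 1056
  (-66/5, 82/15) → C = 86
  (-55, -3/2) → C = 504

The optimum lies where -x1 + 2x2 = 236 and -4x1 - 8x2 = 232.
Solving simultaneously gives x1 = -147, x2 = 89/2.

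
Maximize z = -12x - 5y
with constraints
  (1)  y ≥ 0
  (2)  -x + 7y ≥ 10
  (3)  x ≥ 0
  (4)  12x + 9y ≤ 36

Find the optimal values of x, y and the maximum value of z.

x = 0, y = 10/7, maximum z = -50/7

Feasible corners and z = -12x - 5y:
  (0, 10/7) → z = -50/7
  (54/31, 52/31) → z = -908/31
  (0, 4) → z = -20

The binding constraints are -x + 7y = 10 and x = 0.
Solving simultaneously gives x = 0, y = 10/7.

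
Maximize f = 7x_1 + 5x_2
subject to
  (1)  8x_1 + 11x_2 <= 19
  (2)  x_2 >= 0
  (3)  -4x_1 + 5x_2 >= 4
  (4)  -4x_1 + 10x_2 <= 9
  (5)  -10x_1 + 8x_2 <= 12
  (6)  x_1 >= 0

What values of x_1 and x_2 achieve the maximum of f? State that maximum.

x_1 = 1/4, x_2 = 1, maximum f = 27/4

Corner points and f = 7x_1 + 5x_2:
  (1/4, 1) → f = 27/4
  (0, 4/5) → f = 4
  (0, 9/10) → f = 9/2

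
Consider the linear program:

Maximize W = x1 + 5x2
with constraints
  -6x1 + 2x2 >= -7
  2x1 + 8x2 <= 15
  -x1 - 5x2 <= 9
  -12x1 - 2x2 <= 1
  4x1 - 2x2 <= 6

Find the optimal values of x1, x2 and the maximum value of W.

x1 = -19/46, x2 = 91/46, maximum W = 218/23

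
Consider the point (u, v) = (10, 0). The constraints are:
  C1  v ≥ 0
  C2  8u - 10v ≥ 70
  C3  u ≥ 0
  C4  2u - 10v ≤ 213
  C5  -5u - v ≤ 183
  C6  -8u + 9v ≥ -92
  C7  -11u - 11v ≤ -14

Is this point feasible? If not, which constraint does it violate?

feasible

C1: 0 ≥ 0 ✓
C2: 80 ≥ 70 ✓
C3: 10 ≥ 0 ✓
C4: 20 ≤ 213 ✓
C5: -50 ≤ 183 ✓
C6: -80 ≥ -92 ✓
C7: -110 ≤ -14 ✓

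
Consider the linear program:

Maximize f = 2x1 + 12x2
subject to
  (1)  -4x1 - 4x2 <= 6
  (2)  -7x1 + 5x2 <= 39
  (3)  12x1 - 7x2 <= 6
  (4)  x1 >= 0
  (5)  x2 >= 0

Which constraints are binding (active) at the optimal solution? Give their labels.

Extreme points and f = 2x1 + 12x2:
  (303/11, 510/11) → f = 6726/11
  (0, 39/5) → f = 468/5
  (1/2, 0) → f = 1
  (0, 0) → f = 0

The maximum is at (303/11, 510/11). Substituting into each constraint, equality holds for (2) and (3); the remaining constraints have slack.

(2) and (3)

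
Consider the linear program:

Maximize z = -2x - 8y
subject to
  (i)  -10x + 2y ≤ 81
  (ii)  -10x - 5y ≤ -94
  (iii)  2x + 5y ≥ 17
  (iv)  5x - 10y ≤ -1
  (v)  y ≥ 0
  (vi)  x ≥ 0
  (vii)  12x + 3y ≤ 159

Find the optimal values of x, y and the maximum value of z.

x = 187/25, y = 96/25, maximum z = -1142/25

Feasible corners and z = -2x - 8y:
  (0, 81/2) → z = -324
  (25/18, 427/9) → z = -1147/3
  (187/25, 96/25) → z = -1142/25
  (0, 94/5) → z = -752/5
  (529/45, 269/45) → z = -214/3

The optimum lies where -10x - 5y = -94 and 5x - 10y = -1.
Solving simultaneously gives x = 187/25, y = 96/25.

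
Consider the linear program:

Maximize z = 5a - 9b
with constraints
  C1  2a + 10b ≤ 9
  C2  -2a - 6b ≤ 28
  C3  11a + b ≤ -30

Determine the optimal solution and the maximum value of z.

a = -19/8, b = -31/8, maximum z = 23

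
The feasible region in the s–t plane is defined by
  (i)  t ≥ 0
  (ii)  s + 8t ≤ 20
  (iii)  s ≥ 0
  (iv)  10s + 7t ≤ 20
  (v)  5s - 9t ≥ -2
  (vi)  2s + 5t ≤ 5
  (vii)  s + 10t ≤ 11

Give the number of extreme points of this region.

5

Pairwise boundary intersections that survive every other constraint:
  (0, 0)
  (2, 0)
  (0, 2/9)
  (65/36, 5/18)
  (35/43, 29/43)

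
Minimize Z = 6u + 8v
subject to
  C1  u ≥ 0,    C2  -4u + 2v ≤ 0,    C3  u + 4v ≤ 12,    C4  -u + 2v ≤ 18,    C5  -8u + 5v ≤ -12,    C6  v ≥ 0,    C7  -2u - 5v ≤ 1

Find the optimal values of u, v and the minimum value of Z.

Feasible corners and Z = 6u + 8v:
  (108/37, 84/37) → Z = 1320/37
  (12, 0) → Z = 72
  (3/2, 0) → Z = 9

u = 3/2, v = 0, minimum Z = 9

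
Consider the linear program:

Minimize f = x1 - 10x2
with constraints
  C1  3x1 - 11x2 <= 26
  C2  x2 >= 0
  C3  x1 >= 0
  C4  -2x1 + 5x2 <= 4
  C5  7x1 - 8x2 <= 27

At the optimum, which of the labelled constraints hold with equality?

C4 and C5

Corner points and f = x1 - 10x2:
  (0, 0) → f = 0
  (27/7, 0) → f = 27/7
  (0, 4/5) → f = -8
  (167/19, 82/19) → f = -653/19

The minimum is at (167/19, 82/19). Substituting into each constraint, equality holds for C4 and C5; the remaining constraints have slack.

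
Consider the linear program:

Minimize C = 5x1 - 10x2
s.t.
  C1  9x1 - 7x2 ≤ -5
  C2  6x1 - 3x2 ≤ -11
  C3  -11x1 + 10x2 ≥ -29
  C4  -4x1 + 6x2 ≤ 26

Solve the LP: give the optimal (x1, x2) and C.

Vertices and C = 5x1 - 10x2:
  (-62/15, -23/5) → C = 76/3
  (-253/13, -316/13) → C = 1895/13
  (1/2, 14/3) → C = -265/6
The feasible region is unbounded (it extends along (-10, -11), (-3, -2)), but C strictly increases along every unbounded feasible direction, so there is no improving ray and the minimum is attained at a vertex.

The optimum lies where 6x1 - 3x2 = -11 and -4x1 + 6x2 = 26.
Solving simultaneously gives x1 = 1/2, x2 = 14/3.

x1 = 1/2, x2 = 14/3, minimum C = -265/6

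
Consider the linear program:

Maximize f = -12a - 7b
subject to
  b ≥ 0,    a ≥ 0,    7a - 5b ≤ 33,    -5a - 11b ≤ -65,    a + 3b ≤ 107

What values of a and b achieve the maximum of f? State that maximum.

Vertices and f = -12a - 7b:
  (0, 65/11) → f = -455/11
  (0, 107/3) → f = -749/3
  (344/51, 145/51) → f = -5143/51
  (317/13, 358/13) → f = -6310/13

At the optimal vertex, a = 0 and -5a - 11b = -65.
Solving simultaneously gives a = 0, b = 65/11.

a = 0, b = 65/11, maximum f = -455/11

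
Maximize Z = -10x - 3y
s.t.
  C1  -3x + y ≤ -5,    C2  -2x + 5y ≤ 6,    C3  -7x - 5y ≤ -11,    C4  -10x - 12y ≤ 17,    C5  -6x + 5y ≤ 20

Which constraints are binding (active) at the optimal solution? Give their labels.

Corner points and Z = -10x - 3y:
  (31/13, 28/13) → Z = -394/13
  (18/11, -1/11) → Z = -177/11
  (217/34, -229/34) → Z = -1483/34
The feasible region is unbounded (it extends along (6, -5), (5, 2)), but Z strictly decreases along every unbounded feasible direction, so there is no improving ray and the maximum is attained at a vertex.

The maximum is at (18/11, -1/11). Substituting into each constraint, equality holds for C1 and C3; the remaining constraints have slack.

C1 and C3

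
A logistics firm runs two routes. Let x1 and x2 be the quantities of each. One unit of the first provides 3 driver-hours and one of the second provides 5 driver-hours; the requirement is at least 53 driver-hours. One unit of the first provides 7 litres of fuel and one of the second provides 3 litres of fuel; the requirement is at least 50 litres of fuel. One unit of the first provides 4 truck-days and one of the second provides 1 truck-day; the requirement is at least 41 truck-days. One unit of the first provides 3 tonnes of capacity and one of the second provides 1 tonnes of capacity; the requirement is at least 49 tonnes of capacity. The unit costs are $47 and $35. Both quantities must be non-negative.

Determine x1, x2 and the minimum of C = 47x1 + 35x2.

The feasible region is unbounded (it extends along (0, 1), (1, 0)), but C strictly increases along every unbounded feasible direction, so there is no improving ray and the minimum is attained at a vertex.

x1 = 16, x2 = 1, minimum C = 787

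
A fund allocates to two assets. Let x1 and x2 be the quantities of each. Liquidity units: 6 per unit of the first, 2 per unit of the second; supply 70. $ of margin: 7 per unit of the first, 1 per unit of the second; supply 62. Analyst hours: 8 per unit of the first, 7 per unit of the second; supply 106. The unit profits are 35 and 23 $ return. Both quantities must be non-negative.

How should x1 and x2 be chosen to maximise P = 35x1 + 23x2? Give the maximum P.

x1 = 8, x2 = 6, maximum P = 418

Extreme points and P = 35x1 + 23x2:
  (0, 0) → P = 0
  (0, 106/7) → P = 2438/7
  (62/7, 0) → P = 310
  (8, 6) → P = 418

The optimum lies where 7x1 + x2 = 62 and 8x1 + 7x2 = 106.
Solving simultaneously gives x1 = 8, x2 = 6.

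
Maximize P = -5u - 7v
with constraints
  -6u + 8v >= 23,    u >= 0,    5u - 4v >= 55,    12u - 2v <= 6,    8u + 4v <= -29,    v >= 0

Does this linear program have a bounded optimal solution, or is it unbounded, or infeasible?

infeasible

The boundaries 8u + 4v = -29 and v = 0 meet at (-29/8, 0), but that point violates -6u + 8v ≥ 23. Every candidate vertex is excluded by some other constraint, so the feasible region is empty.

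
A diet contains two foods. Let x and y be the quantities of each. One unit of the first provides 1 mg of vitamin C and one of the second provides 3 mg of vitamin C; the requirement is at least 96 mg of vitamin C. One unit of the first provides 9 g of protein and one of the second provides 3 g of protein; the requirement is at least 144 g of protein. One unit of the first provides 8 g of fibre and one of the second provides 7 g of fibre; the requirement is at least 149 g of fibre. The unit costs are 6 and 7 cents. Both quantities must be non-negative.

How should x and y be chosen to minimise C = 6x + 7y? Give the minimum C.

Corner points and C = 6x + 7y:
  (0, 48) → C = 336
  (96, 0) → C = 576
  (6, 30) → C = 246
The feasible region is unbounded (it extends along (0, 1), (1, 0)), but C strictly increases along every unbounded feasible direction, so there is no improving ray and the minimum is attained at a vertex.

x = 6, y = 30, minimum C = 246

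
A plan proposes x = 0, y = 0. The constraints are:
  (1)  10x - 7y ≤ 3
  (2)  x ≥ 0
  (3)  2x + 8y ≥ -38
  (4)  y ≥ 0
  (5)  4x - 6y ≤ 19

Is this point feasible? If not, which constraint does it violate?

(1): 0 ≤ 3 ✓
(2): 0 ≥ 0 ✓
(3): 0 ≥ -38 ✓
(4): 0 ≥ 0 ✓
(5): 0 ≤ 19 ✓

feasible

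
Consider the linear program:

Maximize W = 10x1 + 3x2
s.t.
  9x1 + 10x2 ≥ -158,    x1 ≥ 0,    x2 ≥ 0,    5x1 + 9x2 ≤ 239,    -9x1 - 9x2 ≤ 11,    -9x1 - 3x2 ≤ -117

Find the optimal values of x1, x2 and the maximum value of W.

Extreme points and W = 10x1 + 3x2:
  (239/5, 0) → W = 478
  (13, 0) → W = 130
  (56/11, 261/11) → W = 1343/11

At the optimal vertex, x2 = 0 and 5x1 + 9x2 = 239.
Solving simultaneously gives x1 = 239/5, x2 = 0.

x1 = 239/5, x2 = 0, maximum W = 478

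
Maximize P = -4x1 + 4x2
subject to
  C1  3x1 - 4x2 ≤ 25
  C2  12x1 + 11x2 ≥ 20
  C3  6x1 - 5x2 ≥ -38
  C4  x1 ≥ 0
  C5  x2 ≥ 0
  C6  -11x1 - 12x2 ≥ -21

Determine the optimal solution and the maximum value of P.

x1 = 9/23, x2 = 32/23, maximum P = 4

The optimum lies where 12x1 + 11x2 = 20 and -11x1 - 12x2 = -21.
Solving simultaneously gives x1 = 9/23, x2 = 32/23.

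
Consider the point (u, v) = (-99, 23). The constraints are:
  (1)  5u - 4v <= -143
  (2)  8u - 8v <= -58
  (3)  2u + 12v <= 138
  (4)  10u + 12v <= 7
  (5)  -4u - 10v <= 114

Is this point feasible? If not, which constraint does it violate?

not feasible — violates (5)

Constraint (5): -4u - 10v = 166, which is not ≤ 114. All other constraints are satisfied.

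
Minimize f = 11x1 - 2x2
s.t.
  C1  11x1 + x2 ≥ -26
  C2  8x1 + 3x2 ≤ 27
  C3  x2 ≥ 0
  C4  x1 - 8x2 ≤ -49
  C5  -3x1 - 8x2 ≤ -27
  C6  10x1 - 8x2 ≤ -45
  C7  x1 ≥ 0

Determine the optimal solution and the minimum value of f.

Vertices and f = 11x1 - 2x2:
  (81/94, 315/47) → f = -369/94
  (0, 9) → f = -18
  (4/9, 445/72) → f = -269/36
  (0, 49/8) → f = -49/4

At the optimal vertex, 8x1 + 3x2 = 27 and x1 = 0.
Solving simultaneously gives x1 = 0, x2 = 9.

x1 = 0, x2 = 9, minimum f = -18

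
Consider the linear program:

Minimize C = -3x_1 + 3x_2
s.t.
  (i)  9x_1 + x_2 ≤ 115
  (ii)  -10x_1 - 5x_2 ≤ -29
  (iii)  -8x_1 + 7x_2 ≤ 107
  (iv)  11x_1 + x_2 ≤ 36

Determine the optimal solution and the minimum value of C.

Feasible corners and C = -3x_1 + 3x_2:
  (-166/55, 651/55) → C = 2451/55
  (151/45, -41/45) → C = -64/5
  (29/17, 293/17) → C = 792/17

The binding constraints are -10x_1 - 5x_2 = -29 and 11x_1 + x_2 = 36.
Solving simultaneously gives x_1 = 151/45, x_2 = -41/45.

x_1 = 151/45, x_2 = -41/45, minimum C = -64/5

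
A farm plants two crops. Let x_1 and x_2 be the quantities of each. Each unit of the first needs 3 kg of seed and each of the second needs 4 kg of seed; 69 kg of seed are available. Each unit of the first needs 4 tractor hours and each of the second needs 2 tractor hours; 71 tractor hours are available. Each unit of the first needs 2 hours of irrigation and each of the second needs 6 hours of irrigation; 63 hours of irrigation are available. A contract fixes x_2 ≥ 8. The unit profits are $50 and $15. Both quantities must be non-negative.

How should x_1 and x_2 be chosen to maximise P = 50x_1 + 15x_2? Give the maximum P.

x_1 = 15/2, x_2 = 8, maximum P = 495

Vertices and P = 50x_1 + 15x_2:
  (0, 21/2) → P = 315/2
  (0, 8) → P = 120
  (15/2, 8) → P = 495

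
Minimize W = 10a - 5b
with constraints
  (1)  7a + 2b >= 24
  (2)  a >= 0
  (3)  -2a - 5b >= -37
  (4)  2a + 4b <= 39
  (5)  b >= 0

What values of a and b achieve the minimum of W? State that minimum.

a = 46/31, b = 211/31, minimum W = -595/31

Vertices and W = 10a - 5b:
  (46/31, 211/31) → W = -595/31
  (24/7, 0) → W = 240/7
  (37/2, 0) → W = 185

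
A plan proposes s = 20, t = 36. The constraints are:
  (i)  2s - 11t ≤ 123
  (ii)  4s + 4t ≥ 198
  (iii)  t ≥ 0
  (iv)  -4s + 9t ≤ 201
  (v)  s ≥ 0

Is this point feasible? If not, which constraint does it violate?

not feasible — violates (iv)

Constraint (iv): -4s + 9t = 244, which is not ≤ 201. All other constraints are satisfied.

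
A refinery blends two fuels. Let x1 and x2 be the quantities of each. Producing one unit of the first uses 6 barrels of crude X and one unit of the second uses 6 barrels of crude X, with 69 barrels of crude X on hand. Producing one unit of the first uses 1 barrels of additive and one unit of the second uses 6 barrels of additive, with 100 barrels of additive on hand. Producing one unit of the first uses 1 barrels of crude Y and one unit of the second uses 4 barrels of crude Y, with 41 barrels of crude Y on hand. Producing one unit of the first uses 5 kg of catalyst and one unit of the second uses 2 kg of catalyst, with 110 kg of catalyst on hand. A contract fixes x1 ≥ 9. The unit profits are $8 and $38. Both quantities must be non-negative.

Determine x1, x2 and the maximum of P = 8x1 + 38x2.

Corner points and P = 8x1 + 38x2:
  (23/2, 0) → P = 92
  (9, 0) → P = 72
  (9, 5/2) → P = 167

The optimum lies where 6x1 + 6x2 = 69 and x1 = 9.
Solving simultaneously gives x1 = 9, x2 = 5/2.

x1 = 9, x2 = 5/2, maximum P = 167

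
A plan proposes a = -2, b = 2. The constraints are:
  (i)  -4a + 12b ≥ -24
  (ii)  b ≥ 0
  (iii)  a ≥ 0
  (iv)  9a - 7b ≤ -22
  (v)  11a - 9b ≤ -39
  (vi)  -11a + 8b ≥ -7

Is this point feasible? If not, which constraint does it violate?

Constraint (iii): a = -2, which is not ≥ 0. All other constraints are satisfied.

not feasible — violates (iii)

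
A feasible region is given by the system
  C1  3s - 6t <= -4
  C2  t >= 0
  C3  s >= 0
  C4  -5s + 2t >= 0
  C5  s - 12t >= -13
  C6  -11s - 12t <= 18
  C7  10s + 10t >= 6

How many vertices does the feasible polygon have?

4

Pairwise boundary intersections that survive every other constraint:
  (0, 2/3)
  (1/3, 5/6)
  (0, 13/12)
  (13/29, 65/58)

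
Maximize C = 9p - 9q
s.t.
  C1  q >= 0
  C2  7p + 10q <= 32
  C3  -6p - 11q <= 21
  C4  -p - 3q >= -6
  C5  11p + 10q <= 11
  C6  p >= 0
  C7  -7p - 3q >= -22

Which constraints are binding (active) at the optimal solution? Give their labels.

Feasible corners and C = 9p - 9q:
  (1, 0) → C = 9
  (0, 0) → C = 0
  (0, 11/10) → C = -99/10

The maximum is at (1, 0). Substituting into each constraint, equality holds for C1 and C5; the remaining constraints have slack.

C1 and C5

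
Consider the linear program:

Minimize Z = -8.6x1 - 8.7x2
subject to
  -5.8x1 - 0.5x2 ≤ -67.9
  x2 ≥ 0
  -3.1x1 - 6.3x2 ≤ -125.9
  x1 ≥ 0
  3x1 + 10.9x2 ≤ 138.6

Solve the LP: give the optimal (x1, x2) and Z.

x1 = 46.2, x2 = 0, minimum Z = -397.32

Vertices and Z = -8.6x1 - 8.7x2:
  (1259/31, 0) → Z = -54137/155
  (231/5, 0) → Z = -9933/25
  (49913/1489, 5196/1489) → Z = -474457/1489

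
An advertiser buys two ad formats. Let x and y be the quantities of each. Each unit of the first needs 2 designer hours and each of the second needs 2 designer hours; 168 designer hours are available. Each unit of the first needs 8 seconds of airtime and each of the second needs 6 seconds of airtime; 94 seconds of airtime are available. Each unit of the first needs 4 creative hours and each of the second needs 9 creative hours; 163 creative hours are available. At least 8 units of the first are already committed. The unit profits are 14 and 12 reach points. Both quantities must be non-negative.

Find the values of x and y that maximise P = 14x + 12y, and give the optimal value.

Feasible corners and P = 14x + 12y:
  (47/4, 0) → P = 329/2
  (8, 0) → P = 112
  (8, 5) → P = 172

The binding constraints are 8x + 6y = 94 and x = 8.
Solving simultaneously gives x = 8, y = 5.

x = 8, y = 5, maximum P = 172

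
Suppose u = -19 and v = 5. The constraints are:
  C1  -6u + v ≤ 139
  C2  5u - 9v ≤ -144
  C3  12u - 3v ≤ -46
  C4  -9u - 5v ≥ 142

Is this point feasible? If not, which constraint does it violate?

Constraint C2: 5u - 9v = -140, which is not ≤ -144. All other constraints are satisfied.

not feasible — violates C2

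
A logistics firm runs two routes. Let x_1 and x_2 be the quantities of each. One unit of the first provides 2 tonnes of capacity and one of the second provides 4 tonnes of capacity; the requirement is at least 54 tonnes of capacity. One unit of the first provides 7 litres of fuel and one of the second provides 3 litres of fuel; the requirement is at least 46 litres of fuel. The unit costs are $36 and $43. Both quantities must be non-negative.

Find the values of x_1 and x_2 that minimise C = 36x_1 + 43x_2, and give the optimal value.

x_1 = 1, x_2 = 13, minimum C = 595

Corner points and C = 36x_1 + 43x_2:
  (0, 46/3) → C = 1978/3
  (27, 0) → C = 972
  (1, 13) → C = 595
The feasible region is unbounded (it extends along (0, 1), (1, 0)), but C strictly increases along every unbounded feasible direction, so there is no improving ray and the minimum is attained at a vertex.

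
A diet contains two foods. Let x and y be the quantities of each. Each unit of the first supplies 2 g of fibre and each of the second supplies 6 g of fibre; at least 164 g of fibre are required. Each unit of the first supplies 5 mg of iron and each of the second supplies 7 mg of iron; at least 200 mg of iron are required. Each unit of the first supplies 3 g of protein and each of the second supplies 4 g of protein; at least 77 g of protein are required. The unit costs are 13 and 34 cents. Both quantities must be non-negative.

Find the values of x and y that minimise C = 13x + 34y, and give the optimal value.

Extreme points and C = 13x + 34y:
  (0, 200/7) → C = 6800/7
  (82, 0) → C = 1066
  (13/4, 105/4) → C = 3739/4
The feasible region is unbounded (it extends along (0, 1), (1, 0)), but C strictly increases along every unbounded feasible direction, so there is no improving ray and the minimum is attained at a vertex.

x = 13/4, y = 105/4, minimum C = 3739/4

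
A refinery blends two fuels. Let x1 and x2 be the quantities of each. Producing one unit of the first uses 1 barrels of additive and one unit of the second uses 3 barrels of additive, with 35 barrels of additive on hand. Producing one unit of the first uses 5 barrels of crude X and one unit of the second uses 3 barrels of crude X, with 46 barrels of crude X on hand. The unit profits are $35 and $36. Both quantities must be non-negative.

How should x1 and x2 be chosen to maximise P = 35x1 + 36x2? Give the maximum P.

x1 = 11/4, x2 = 43/4, maximum P = 1933/4

Vertices and P = 35x1 + 36x2:
  (0, 0) → P = 0
  (0, 35/3) → P = 420
  (46/5, 0) → P = 322
  (11/4, 43/4) → P = 1933/4

At the optimal vertex, x1 + 3x2 = 35 and 5x1 + 3x2 = 46.
Solving simultaneously gives x1 = 11/4, x2 = 43/4.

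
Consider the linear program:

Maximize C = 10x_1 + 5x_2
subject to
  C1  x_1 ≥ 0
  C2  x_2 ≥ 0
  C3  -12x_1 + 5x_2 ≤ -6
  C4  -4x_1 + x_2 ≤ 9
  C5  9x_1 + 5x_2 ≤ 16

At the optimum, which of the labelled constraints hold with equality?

Extreme points and C = 10x_1 + 5x_2:
  (1/2, 0) → C = 5
  (16/9, 0) → C = 160/9
  (22/21, 46/35) → C = 358/21

The maximum is at (16/9, 0). Substituting into each constraint, equality holds for C2 and C5; the remaining constraints have slack.

C2 and C5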